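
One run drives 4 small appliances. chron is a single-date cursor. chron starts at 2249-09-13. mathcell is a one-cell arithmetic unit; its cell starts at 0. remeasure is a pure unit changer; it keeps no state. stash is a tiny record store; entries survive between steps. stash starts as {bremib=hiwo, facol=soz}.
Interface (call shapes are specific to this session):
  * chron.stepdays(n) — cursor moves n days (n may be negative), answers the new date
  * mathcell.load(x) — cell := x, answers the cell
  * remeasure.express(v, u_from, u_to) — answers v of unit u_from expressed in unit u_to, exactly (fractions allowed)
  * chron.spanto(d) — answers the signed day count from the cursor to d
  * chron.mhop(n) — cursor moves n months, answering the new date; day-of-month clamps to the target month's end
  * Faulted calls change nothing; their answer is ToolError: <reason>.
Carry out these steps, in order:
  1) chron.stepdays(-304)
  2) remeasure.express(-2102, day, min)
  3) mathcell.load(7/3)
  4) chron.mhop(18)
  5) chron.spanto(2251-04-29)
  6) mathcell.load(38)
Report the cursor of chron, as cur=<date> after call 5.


Answer: cur=2250-05-13

Derivation:
·→ stepdays(n→-304)
·← 2248-11-13
·→ express(v→-2102, u_from→day, u_to→min)
·← -3026880
·→ load(x→7/3)
·← 7/3
·→ mhop(n→18)
·← 2250-05-13
·→ spanto(d→2251-04-29)
·← 351
·→ load(x→38)
·← 38


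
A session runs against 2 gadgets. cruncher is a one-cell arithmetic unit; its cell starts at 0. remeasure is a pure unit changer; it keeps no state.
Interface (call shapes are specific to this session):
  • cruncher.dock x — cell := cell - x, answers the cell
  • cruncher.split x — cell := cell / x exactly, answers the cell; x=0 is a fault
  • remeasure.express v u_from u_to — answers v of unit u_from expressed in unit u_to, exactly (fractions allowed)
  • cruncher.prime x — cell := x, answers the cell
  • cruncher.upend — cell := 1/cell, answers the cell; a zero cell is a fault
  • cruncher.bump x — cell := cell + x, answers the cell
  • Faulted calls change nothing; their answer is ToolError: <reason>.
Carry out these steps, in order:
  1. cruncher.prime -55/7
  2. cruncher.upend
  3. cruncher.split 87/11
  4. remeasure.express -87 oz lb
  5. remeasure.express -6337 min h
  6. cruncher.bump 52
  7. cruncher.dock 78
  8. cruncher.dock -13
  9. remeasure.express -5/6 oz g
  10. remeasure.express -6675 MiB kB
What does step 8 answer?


Answer: -5662/435

Derivation:
% cruncher.prime x→-55/7
[out] -55/7
% cruncher.upend
[out] -7/55
% cruncher.split x→87/11
[out] -7/435
% remeasure.express v→-87 u_from→oz u_to→lb
[out] -87/16
% remeasure.express v→-6337 u_from→min u_to→h
[out] -6337/60
% cruncher.bump x→52
[out] 22613/435
% cruncher.dock x→78
[out] -11317/435
% cruncher.dock x→-13
[out] -5662/435
% remeasure.express v→-5/6 u_from→oz u_to→g
[out] -45359237/1920000
% remeasure.express v→-6675 u_from→MiB u_to→kB
[out] -34996224/5


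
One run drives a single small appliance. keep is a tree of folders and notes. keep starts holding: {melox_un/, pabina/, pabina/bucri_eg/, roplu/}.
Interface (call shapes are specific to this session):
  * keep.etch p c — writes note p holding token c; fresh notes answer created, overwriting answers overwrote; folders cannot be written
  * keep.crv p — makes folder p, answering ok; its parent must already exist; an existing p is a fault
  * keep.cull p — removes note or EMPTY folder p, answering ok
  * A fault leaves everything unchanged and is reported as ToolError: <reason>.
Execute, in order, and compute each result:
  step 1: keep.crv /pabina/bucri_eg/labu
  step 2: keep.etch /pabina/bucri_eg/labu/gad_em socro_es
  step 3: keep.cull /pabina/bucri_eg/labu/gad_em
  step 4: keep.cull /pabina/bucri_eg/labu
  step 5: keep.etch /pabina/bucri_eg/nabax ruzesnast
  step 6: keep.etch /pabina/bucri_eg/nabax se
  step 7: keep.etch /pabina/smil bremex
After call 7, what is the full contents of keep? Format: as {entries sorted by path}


Act: keep.crv[p='/pabina/bucri_eg/labu']
Obs: ok
Act: keep.etch[p='/pabina/bucri_eg/labu/gad_em'; c='socro_es']
Obs: created
Act: keep.cull[p='/pabina/bucri_eg/labu/gad_em']
Obs: ok
Act: keep.cull[p='/pabina/bucri_eg/labu']
Obs: ok
Act: keep.etch[p='/pabina/bucri_eg/nabax'; c='ruzesnast']
Obs: created
Act: keep.etch[p='/pabina/bucri_eg/nabax'; c='se']
Obs: overwrote
Act: keep.etch[p='/pabina/smil'; c='bremex']
Obs: created

Answer: {melox_un/, pabina/, pabina/bucri_eg/, pabina/bucri_eg/nabax=se, pabina/smil=bremex, roplu/}


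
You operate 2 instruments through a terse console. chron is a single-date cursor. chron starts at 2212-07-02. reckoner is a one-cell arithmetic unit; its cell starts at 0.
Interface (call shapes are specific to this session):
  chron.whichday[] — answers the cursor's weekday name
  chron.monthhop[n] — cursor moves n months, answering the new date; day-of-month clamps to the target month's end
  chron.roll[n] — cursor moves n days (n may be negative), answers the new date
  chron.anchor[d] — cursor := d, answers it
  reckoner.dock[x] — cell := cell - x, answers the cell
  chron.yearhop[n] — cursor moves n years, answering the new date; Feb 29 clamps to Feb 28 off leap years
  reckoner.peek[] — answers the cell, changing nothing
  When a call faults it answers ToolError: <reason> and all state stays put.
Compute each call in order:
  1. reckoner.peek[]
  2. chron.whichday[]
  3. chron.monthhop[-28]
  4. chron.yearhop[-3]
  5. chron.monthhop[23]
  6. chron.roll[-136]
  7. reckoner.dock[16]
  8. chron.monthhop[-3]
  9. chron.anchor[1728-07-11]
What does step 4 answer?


Answer: 2207-03-02

Derivation:
CALL reckoner.peek[]
RET  0
CALL chron.whichday[]
RET  Thursday
CALL chron.monthhop[n→-28]
RET  2210-03-02
CALL chron.yearhop[n→-3]
RET  2207-03-02
CALL chron.monthhop[n→23]
RET  2209-02-02
CALL chron.roll[n→-136]
RET  2208-09-19
CALL reckoner.dock[x→16]
RET  -16
CALL chron.monthhop[n→-3]
RET  2208-06-19
CALL chron.anchor[d→1728-07-11]
RET  1728-07-11


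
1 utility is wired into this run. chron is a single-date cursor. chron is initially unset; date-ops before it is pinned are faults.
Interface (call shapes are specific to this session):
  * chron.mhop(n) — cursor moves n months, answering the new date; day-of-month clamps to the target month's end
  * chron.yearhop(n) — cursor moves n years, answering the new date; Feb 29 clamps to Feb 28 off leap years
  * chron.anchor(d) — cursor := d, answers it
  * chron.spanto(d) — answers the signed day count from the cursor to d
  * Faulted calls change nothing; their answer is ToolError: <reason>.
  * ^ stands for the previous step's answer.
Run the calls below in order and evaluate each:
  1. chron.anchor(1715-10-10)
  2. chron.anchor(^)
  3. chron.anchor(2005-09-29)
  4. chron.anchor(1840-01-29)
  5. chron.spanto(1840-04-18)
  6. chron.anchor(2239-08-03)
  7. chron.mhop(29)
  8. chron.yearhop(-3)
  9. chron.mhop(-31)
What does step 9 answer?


~$ anchor 1715-10-10
= 1715-10-10
~$ anchor ^
= 1715-10-10
~$ anchor 2005-09-29
= 2005-09-29
~$ anchor 1840-01-29
= 1840-01-29
~$ spanto 1840-04-18
= 80
~$ anchor 2239-08-03
= 2239-08-03
~$ mhop 29
= 2242-01-03
~$ yearhop -3
= 2239-01-03
~$ mhop -31
= 2236-06-03

Answer: 2236-06-03


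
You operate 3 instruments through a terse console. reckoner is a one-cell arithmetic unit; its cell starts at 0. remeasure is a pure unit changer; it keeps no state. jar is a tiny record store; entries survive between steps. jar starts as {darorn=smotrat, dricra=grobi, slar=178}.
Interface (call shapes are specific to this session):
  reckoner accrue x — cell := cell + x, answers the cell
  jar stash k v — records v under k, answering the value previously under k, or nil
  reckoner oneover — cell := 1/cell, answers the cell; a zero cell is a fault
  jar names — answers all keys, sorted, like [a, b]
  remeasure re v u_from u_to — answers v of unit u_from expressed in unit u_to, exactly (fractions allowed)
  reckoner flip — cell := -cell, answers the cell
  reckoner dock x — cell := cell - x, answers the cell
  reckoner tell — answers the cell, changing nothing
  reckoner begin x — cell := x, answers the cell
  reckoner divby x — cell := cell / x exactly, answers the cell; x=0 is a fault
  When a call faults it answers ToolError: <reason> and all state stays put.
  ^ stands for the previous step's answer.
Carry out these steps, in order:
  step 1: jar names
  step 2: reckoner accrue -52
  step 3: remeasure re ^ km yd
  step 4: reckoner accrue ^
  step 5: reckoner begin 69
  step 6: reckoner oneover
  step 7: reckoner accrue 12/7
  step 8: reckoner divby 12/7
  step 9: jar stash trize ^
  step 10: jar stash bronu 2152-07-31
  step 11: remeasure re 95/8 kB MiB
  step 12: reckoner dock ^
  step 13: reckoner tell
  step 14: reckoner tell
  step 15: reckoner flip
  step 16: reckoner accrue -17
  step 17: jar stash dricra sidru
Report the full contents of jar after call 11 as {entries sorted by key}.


Act: jar names[]
Obs: [darorn, dricra, slar]
Act: reckoner accrue[x=-52]
Obs: -52
Act: remeasure re[v=^; u_from=km; u_to=yd]
Obs: -65000000/1143
Act: reckoner accrue[x=^]
Obs: -65059436/1143
Act: reckoner begin[x=69]
Obs: 69
Act: reckoner oneover[]
Obs: 1/69
Act: reckoner accrue[x=12/7]
Obs: 835/483
Act: reckoner divby[x=12/7]
Obs: 835/828
Act: jar stash[k=trize; v=^]
Obs: nil
Act: jar stash[k=bronu; v=2152-07-31]
Obs: nil
Act: remeasure re[v=95/8; u_from=kB; u_to=MiB]
Obs: 11875/1048576
Act: reckoner dock[x=^]
Obs: 216432115/217055232
Act: reckoner tell[]
Obs: 216432115/217055232
Act: reckoner tell[]
Obs: 216432115/217055232
Act: reckoner flip[]
Obs: -216432115/217055232
Act: reckoner accrue[x=-17]
Obs: -3906371059/217055232
Act: jar stash[k=dricra; v=sidru]
Obs: grobi

Answer: {bronu=2152-07-31, darorn=smotrat, dricra=grobi, slar=178, trize=835/828}


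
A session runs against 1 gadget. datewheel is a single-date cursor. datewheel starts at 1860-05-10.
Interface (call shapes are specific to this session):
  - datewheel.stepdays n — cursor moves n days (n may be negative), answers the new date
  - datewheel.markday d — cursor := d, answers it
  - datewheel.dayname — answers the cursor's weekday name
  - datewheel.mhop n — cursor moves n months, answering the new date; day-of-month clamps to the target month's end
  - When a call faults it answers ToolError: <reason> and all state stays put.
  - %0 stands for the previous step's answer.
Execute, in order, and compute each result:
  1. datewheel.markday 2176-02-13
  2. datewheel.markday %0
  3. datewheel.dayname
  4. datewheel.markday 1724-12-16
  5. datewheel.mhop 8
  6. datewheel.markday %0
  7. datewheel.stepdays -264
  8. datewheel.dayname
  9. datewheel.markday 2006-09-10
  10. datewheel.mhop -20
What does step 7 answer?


==> datewheel.markday(d→2176-02-13)
<== 2176-02-13
==> datewheel.markday(d→%0)
<== 2176-02-13
==> datewheel.dayname()
<== Tuesday
==> datewheel.markday(d→1724-12-16)
<== 1724-12-16
==> datewheel.mhop(n→8)
<== 1725-08-16
==> datewheel.markday(d→%0)
<== 1725-08-16
==> datewheel.stepdays(n→-264)
<== 1724-11-25
==> datewheel.dayname()
<== Saturday
==> datewheel.markday(d→2006-09-10)
<== 2006-09-10
==> datewheel.mhop(n→-20)
<== 2005-01-10

Answer: 1724-11-25


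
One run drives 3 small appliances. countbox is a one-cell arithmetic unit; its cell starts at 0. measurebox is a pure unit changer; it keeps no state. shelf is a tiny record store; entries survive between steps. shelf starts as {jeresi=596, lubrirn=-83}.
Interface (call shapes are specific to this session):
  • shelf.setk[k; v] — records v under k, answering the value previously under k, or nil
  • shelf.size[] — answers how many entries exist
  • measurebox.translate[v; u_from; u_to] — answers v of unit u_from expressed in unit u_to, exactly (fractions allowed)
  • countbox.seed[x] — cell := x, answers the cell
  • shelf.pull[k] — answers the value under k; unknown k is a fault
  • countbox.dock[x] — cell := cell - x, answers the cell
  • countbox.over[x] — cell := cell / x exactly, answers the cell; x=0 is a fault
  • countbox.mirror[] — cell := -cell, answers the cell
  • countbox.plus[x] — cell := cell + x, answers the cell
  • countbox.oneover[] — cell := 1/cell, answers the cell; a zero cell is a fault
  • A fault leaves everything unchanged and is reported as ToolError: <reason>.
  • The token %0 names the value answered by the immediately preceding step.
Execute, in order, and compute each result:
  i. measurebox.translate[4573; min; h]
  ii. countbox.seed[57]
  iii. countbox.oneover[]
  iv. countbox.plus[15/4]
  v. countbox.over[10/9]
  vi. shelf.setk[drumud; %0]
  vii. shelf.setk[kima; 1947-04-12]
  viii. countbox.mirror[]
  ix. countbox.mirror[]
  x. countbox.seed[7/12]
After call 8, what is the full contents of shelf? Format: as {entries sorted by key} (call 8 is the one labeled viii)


Answer: {drumud=2577/760, jeresi=596, kima=1947-04-12, lubrirn=-83}

Derivation:
I try measurebox.translate with v→4573, u_from→min, u_to→h: 4573/60.
Using countbox.seed with x→57, and observe 57.
I use countbox.oneover(), → 1/57.
Using countbox.plus with x→15/4, which returns 859/228.
Calling countbox.over with x→10/9, and see 2577/760.
Next I call shelf.setk with k→drumud, v→%0, — result: nil.
Then shelf.setk with k→kima, v→1947-04-12, and see nil.
I run countbox.mirror, and get -2577/760.
I try countbox.mirror(), giving 2577/760.
Now I run countbox.seed with x→7/12, giving 7/12.


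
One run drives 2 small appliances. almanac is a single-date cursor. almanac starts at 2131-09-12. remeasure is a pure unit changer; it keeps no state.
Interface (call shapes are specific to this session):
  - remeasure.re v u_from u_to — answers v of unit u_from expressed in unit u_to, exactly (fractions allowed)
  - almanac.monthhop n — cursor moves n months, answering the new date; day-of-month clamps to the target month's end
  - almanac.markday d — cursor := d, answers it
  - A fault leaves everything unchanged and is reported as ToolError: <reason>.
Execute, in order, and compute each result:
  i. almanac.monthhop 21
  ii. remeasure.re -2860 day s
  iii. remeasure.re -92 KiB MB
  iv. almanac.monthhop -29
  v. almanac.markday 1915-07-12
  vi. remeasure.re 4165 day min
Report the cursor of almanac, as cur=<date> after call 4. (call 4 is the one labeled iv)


Answer: cur=2131-01-12

Derivation:
Step: almanac.monthhop[n: 21]
Result: 2133-06-12
Step: remeasure.re[v: -2860; u_from: day; u_to: s]
Result: -247104000
Step: remeasure.re[v: -92; u_from: KiB; u_to: MB]
Result: -1472/15625
Step: almanac.monthhop[n: -29]
Result: 2131-01-12
Step: almanac.markday[d: 1915-07-12]
Result: 1915-07-12
Step: remeasure.re[v: 4165; u_from: day; u_to: min]
Result: 5997600


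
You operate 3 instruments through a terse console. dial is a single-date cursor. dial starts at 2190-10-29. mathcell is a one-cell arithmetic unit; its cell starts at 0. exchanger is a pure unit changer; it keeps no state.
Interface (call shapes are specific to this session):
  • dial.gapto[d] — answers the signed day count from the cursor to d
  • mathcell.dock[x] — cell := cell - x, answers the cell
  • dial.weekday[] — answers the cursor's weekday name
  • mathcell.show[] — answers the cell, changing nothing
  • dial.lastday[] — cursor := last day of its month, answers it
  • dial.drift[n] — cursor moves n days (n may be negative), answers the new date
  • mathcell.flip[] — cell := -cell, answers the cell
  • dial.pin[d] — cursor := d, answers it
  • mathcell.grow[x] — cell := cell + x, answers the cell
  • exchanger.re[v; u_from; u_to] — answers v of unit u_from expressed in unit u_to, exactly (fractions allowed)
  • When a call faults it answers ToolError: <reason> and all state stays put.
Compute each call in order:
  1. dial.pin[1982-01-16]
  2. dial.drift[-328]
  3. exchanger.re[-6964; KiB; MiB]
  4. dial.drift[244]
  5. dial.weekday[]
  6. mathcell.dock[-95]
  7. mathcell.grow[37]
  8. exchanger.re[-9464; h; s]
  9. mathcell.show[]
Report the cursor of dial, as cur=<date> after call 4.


Answer: cur=1981-10-24

Derivation:
Calling pin(d='1982-01-16'), — result: 1982-01-16.
Calling drift(n='-328'), giving 1981-02-22.
Next I call re(v='-6964', u_from='KiB', u_to='MiB'), giving -1741/256.
I call drift(n='244'), — result: 1981-10-24.
I try weekday, yielding Saturday.
Next I call dock(x='-95'), and get 95.
Calling grow(x='37'), — result: 132.
I use re(v='-9464', u_from='h', u_to='s'), and see -34070400.
I use show(), → 132.


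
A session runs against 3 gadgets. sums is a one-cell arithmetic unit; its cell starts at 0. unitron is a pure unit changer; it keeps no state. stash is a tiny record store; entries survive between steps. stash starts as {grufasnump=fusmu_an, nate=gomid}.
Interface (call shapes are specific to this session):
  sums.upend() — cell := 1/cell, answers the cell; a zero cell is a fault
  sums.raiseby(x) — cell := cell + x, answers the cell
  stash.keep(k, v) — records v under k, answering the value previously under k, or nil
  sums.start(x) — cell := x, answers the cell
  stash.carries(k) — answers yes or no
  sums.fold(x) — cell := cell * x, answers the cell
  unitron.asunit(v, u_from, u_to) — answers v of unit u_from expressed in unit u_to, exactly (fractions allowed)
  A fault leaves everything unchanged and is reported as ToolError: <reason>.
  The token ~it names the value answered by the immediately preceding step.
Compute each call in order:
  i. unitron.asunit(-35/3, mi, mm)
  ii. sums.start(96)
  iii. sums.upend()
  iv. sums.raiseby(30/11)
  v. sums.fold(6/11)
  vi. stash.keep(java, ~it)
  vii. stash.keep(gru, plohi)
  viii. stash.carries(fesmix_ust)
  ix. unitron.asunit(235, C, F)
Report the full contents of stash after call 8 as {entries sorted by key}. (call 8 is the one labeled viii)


Answer: {gru=plohi, grufasnump=fusmu_an, java=2891/1936, nate=gomid}

Derivation:
% 1. unitron.asunit(-35/3, mi, mm) == -18775680
% 2. sums.start(96) == 96
% 3. sums.upend() == 1/96
% 4. sums.raiseby(30/11) == 2891/1056
% 5. sums.fold(6/11) == 2891/1936
% 6. stash.keep(java, ~it) == nil
% 7. stash.keep(gru, plohi) == nil
% 8. stash.carries(fesmix_ust) == no
% 9. unitron.asunit(235, C, F) == 455


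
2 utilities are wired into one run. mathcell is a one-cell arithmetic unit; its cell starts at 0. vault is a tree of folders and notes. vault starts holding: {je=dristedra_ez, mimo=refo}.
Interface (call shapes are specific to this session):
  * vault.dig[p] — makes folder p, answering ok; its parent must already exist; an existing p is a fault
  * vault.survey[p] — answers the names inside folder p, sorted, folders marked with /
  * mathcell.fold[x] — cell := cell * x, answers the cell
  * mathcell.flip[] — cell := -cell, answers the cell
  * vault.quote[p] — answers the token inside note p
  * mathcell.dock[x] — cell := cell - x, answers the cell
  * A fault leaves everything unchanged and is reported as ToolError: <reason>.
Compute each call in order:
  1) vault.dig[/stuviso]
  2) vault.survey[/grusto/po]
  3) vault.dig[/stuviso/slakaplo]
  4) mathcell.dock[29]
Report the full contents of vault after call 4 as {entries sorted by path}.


Answer: {je=dristedra_ez, mimo=refo, stuviso/, stuviso/slakaplo/}

Derivation:
-> dig(p=/stuviso)
<- ok
-> survey(p=/grusto/po)
<- ToolError: not found
-> dig(p=/stuviso/slakaplo)
<- ok
-> dock(x=29)
<- -29


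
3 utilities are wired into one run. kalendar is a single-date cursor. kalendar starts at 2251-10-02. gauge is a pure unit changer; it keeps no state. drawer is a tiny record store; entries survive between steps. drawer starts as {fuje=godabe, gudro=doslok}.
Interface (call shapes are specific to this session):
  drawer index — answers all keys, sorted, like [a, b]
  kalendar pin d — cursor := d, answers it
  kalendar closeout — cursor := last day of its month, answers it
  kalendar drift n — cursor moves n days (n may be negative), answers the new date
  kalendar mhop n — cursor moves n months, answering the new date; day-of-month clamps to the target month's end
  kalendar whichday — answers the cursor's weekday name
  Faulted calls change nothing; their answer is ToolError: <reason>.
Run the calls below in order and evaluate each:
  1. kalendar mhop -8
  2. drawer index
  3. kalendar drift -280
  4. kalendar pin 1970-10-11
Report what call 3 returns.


Answer: 2250-04-28

Derivation:
Step: kalendar mhop[-8]
Result: 2251-02-02
Step: drawer index[]
Result: [fuje, gudro]
Step: kalendar drift[-280]
Result: 2250-04-28
Step: kalendar pin[1970-10-11]
Result: 1970-10-11


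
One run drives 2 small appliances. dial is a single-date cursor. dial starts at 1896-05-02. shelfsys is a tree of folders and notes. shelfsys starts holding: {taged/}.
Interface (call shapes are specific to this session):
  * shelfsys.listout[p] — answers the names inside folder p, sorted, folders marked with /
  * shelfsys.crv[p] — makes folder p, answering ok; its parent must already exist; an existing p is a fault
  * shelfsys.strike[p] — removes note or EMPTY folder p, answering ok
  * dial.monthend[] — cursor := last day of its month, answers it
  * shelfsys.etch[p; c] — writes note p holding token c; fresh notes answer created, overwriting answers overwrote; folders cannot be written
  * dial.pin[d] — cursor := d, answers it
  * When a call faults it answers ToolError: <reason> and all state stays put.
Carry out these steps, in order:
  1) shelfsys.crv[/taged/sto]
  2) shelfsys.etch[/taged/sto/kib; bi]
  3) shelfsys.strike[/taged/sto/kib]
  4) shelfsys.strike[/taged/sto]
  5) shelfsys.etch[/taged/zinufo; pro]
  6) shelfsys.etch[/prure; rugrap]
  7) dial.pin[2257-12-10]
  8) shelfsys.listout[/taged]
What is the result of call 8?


I use shelfsys.crv with p='/taged/sto': ok.
Then shelfsys.etch with p='/taged/sto/kib', c='bi', and observe created.
Then shelfsys.strike with p='/taged/sto/kib', and observe ok.
Next I call shelfsys.strike with p='/taged/sto', and observe ok.
Invoking shelfsys.etch with p='/taged/zinufo', c='pro', giving created.
Calling shelfsys.etch with p='/prure', c='rugrap', — result: created.
I use dial.pin with d='2257-12-10', yielding 2257-12-10.
I try shelfsys.listout with p='/taged', — result: [zinufo].

Answer: [zinufo]


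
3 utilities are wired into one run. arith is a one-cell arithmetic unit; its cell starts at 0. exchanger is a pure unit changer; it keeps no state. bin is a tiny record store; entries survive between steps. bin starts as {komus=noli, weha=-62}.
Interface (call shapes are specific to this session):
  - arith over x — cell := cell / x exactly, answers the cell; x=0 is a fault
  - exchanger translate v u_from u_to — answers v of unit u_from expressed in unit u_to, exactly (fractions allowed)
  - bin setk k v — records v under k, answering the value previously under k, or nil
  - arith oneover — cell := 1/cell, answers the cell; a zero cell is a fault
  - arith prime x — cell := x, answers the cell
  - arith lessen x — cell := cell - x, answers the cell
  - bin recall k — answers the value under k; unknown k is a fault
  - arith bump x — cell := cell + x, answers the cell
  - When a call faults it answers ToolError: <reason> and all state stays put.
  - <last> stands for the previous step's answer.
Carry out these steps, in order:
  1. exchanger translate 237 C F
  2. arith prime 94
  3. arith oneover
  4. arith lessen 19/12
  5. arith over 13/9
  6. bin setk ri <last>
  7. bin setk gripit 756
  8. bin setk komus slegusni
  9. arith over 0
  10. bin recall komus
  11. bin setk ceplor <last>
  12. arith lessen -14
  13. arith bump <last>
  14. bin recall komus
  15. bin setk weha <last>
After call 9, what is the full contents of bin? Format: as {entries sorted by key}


$ exchanger translate v='237' u_from='C' u_to='F'
[out] 2293/5
$ arith prime x='94'
[out] 94
$ arith oneover
[out] 1/94
$ arith lessen x='19/12'
[out] -887/564
$ arith over x='13/9'
[out] -2661/2444
$ bin setk k='ri' v='<last>'
[out] nil
$ bin setk k='gripit' v='756'
[out] nil
$ bin setk k='komus' v='slegusni'
[out] noli
$ arith over x='0'
[out] ToolError: division by zero
$ bin recall k='komus'
[out] slegusni
$ bin setk k='ceplor' v='<last>'
[out] nil
$ arith lessen x='-14'
[out] 31555/2444
$ arith bump x='<last>'
[out] 31555/1222
$ bin recall k='komus'
[out] slegusni
$ bin setk k='weha' v='<last>'
[out] -62

Answer: {gripit=756, komus=slegusni, ri=-2661/2444, weha=-62}


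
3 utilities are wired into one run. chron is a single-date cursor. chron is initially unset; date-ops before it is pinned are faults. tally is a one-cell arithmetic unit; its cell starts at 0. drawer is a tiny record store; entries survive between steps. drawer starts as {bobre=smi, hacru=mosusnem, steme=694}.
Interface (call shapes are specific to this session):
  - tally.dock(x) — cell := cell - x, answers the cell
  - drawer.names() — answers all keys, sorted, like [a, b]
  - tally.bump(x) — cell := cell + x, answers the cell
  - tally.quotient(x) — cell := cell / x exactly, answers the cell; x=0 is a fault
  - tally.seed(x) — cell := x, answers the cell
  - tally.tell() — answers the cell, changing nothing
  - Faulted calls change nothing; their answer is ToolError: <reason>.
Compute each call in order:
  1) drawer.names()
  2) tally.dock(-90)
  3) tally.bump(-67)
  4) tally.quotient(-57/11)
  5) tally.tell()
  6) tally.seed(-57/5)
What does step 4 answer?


# 1. drawer.names() == [bobre, hacru, steme]
# 2. tally.dock(x='-90') == 90
# 3. tally.bump(x='-67') == 23
# 4. tally.quotient(x='-57/11') == -253/57
# 5. tally.tell() == -253/57
# 6. tally.seed(x='-57/5') == -57/5

Answer: -253/57


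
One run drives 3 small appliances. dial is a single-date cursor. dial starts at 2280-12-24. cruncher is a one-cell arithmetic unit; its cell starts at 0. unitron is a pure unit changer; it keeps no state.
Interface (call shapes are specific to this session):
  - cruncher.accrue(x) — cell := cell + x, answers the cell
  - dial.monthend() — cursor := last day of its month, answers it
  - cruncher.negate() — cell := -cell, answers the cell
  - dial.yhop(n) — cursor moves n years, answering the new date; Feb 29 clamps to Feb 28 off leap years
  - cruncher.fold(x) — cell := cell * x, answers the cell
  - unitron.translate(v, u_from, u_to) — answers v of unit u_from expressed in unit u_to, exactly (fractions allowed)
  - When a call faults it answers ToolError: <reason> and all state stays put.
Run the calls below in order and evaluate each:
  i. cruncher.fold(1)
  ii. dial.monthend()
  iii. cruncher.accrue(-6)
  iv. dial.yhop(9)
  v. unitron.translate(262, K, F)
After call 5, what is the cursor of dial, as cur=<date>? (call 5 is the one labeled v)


Next I call fold on x→1, and observe 0.
I invoke monthend, — result: 2280-12-31.
Invoking accrue on x→-6: -6.
I use yhop on n→9, which returns 2289-12-31.
Invoking translate on v→262, u_from→K, u_to→F, giving 1193/100.

Answer: cur=2289-12-31


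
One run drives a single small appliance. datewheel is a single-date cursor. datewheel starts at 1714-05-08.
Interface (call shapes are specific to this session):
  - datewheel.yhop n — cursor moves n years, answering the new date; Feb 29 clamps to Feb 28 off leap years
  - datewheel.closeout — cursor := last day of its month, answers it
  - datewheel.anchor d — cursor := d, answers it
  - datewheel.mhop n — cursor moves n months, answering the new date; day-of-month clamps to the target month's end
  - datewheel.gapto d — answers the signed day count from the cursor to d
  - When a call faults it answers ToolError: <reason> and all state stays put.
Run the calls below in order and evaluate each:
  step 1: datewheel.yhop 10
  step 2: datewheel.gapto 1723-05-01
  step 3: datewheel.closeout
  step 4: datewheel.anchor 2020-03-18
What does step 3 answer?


Answer: 1724-05-31

Derivation:
% 1. yhop(n: 10) => 1724-05-08
% 2. gapto(d: 1723-05-01) => -373
% 3. closeout() => 1724-05-31
% 4. anchor(d: 2020-03-18) => 2020-03-18


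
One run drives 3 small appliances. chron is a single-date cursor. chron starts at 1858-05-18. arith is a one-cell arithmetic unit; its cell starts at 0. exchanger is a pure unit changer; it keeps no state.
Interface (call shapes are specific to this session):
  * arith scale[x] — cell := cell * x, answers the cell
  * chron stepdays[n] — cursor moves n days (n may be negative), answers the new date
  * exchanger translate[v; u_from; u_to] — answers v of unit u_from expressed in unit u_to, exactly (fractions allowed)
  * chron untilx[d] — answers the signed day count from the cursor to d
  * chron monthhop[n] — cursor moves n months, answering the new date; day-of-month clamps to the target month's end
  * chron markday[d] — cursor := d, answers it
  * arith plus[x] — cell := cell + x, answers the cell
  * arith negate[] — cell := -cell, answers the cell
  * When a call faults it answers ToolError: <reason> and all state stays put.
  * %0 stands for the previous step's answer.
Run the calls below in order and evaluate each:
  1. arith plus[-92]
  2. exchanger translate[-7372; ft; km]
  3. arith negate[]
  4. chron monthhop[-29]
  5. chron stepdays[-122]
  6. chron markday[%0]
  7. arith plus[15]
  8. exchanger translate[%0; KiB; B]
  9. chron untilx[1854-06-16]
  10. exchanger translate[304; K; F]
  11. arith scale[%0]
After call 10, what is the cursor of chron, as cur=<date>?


Act: arith plus[x='-92']
Obs: -92
Act: exchanger translate[v='-7372'; u_from='ft'; u_to='km']
Obs: -702183/312500
Act: arith negate[]
Obs: 92
Act: chron monthhop[n='-29']
Obs: 1855-12-18
Act: chron stepdays[n='-122']
Obs: 1855-08-18
Act: chron markday[d='%0']
Obs: 1855-08-18
Act: arith plus[x='15']
Obs: 107
Act: exchanger translate[v='%0'; u_from='KiB'; u_to='B']
Obs: 109568
Act: chron untilx[d='1854-06-16']
Obs: -428
Act: exchanger translate[v='304'; u_from='K'; u_to='F']
Obs: 8753/100
Act: arith scale[x='%0']
Obs: 936571/100

Answer: cur=1855-08-18


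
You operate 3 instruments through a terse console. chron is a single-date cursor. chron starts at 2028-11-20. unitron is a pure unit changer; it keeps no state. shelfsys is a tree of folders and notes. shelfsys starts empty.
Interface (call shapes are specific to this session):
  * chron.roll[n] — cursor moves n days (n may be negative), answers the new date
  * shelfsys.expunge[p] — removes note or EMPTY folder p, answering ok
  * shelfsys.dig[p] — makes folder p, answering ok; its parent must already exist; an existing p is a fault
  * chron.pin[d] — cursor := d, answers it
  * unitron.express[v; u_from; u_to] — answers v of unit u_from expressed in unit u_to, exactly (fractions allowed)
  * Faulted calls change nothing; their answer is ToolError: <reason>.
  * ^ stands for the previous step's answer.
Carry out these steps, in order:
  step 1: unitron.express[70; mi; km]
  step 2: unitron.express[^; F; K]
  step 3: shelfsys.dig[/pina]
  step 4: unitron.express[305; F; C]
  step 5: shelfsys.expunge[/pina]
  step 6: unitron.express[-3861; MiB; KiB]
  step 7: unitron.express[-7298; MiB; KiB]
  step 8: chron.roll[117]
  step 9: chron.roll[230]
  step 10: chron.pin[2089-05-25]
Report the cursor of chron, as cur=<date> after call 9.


% unitron.express v: 70 u_from: mi u_to: km
  352044/3125
% unitron.express v: ^ u_from: F u_to: K
  7154051/22500
% shelfsys.dig p: /pina
  ok
% unitron.express v: 305 u_from: F u_to: C
  455/3
% shelfsys.expunge p: /pina
  ok
% unitron.express v: -3861 u_from: MiB u_to: KiB
  -3953664
% unitron.express v: -7298 u_from: MiB u_to: KiB
  -7473152
% chron.roll n: 117
  2029-03-17
% chron.roll n: 230
  2029-11-02
% chron.pin d: 2089-05-25
  2089-05-25

Answer: cur=2029-11-02


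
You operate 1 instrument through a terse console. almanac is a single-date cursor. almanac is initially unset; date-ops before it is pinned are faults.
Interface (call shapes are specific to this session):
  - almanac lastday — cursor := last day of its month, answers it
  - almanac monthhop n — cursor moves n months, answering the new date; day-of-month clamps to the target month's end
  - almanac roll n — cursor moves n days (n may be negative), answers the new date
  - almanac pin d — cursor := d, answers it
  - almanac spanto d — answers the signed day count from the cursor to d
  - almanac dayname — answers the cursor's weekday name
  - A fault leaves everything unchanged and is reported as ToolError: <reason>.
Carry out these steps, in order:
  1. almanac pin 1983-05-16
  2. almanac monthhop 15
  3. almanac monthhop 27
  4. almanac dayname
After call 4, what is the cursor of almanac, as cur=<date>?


Answer: cur=1986-11-16

Derivation:
;; 1. almanac pin(d: 1983-05-16) -> 1983-05-16
;; 2. almanac monthhop(n: 15) -> 1984-08-16
;; 3. almanac monthhop(n: 27) -> 1986-11-16
;; 4. almanac dayname() -> Sunday


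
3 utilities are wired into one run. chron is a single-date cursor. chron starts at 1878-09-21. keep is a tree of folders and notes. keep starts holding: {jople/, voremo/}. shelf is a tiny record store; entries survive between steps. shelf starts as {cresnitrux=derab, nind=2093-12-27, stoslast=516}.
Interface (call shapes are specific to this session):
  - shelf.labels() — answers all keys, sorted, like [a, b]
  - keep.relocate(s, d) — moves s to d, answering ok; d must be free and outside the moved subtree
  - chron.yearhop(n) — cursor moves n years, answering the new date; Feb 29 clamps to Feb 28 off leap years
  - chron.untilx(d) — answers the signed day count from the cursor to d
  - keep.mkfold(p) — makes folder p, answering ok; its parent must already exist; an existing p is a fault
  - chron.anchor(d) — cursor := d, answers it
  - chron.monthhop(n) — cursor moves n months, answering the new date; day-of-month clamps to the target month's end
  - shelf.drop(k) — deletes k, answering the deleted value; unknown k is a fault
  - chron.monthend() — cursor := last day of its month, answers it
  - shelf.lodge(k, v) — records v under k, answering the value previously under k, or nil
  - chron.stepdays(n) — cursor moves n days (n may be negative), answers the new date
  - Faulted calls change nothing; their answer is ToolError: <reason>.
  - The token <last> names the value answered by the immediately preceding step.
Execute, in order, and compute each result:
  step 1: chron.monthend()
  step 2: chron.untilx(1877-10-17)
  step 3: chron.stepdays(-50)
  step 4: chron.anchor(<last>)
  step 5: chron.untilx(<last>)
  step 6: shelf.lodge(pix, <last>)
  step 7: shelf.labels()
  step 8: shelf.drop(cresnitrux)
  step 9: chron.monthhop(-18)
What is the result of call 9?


Then chron.monthend, — result: 1878-09-30.
Calling chron.untilx using d→1877-10-17, → -348.
I invoke chron.stepdays using n→-50, and observe 1878-08-11.
Next I call chron.anchor using d→<last>, and see 1878-08-11.
I try chron.untilx using d→<last>, giving 0.
I invoke shelf.lodge using k→pix, v→<last>, giving nil.
I use shelf.labels, giving [cresnitrux, nind, pix, stoslast].
Next I call shelf.drop using k→cresnitrux, which returns derab.
I run chron.monthhop using n→-18, and see 1877-02-11.

Answer: 1877-02-11


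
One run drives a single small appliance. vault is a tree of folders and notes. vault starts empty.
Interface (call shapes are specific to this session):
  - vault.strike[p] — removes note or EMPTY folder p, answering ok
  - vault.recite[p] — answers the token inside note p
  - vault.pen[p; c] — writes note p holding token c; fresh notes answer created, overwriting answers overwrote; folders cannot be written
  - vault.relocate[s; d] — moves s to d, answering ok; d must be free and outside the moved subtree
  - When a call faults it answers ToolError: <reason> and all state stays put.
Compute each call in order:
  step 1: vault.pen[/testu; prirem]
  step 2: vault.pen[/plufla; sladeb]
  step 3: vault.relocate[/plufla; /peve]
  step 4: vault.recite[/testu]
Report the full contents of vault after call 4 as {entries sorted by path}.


Answer: {peve=sladeb, testu=prirem}

Derivation:
% pen p='/testu' c='prirem'
[out] created
% pen p='/plufla' c='sladeb'
[out] created
% relocate s='/plufla' d='/peve'
[out] ok
% recite p='/testu'
[out] prirem


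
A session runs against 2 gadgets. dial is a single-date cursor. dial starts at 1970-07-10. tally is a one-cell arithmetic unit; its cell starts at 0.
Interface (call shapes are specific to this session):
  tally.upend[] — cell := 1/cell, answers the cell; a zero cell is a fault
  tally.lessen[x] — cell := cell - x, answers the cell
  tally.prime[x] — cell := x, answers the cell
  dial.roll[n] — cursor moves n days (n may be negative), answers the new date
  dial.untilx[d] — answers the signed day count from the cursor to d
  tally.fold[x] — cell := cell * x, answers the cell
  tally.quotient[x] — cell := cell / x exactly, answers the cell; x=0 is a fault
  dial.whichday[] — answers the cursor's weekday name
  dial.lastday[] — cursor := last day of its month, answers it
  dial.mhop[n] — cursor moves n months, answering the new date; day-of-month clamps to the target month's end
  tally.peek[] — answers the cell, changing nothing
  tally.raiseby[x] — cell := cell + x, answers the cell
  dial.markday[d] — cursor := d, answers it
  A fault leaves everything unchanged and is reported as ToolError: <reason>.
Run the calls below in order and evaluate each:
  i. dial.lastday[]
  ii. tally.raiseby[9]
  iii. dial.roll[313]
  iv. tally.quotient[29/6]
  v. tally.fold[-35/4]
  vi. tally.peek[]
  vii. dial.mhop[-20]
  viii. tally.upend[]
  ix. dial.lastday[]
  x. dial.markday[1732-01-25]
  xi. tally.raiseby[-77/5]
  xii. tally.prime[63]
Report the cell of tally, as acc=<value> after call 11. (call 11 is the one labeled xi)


Answer: acc=-14611/945

Derivation:
! lastday() ~> 1970-07-31
! raiseby(x→9) ~> 9
! roll(n→313) ~> 1971-06-09
! quotient(x→29/6) ~> 54/29
! fold(x→-35/4) ~> -945/58
! peek() ~> -945/58
! mhop(n→-20) ~> 1969-10-09
! upend() ~> -58/945
! lastday() ~> 1969-10-31
! markday(d→1732-01-25) ~> 1732-01-25
! raiseby(x→-77/5) ~> -14611/945
! prime(x→63) ~> 63


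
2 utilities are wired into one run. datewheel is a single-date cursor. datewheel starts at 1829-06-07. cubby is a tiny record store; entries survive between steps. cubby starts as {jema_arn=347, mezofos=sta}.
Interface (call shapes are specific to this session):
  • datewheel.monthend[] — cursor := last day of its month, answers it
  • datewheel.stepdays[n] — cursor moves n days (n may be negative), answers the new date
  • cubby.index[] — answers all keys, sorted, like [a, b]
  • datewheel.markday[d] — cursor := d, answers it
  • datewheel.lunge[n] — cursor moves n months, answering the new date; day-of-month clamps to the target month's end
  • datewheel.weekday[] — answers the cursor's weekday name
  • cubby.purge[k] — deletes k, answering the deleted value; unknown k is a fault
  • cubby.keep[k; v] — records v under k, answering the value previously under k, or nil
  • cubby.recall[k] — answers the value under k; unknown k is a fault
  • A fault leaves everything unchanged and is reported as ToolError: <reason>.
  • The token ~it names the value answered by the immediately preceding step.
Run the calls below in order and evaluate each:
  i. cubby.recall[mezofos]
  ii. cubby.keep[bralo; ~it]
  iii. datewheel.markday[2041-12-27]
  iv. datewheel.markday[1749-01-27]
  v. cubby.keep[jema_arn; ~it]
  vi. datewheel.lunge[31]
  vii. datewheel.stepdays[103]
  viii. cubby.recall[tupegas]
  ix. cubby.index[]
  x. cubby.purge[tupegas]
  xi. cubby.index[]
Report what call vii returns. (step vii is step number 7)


! cubby.recall(k='mezofos') ~> sta
! cubby.keep(k='bralo', v='~it') ~> nil
! datewheel.markday(d='2041-12-27') ~> 2041-12-27
! datewheel.markday(d='1749-01-27') ~> 1749-01-27
! cubby.keep(k='jema_arn', v='~it') ~> 347
! datewheel.lunge(n='31') ~> 1751-08-27
! datewheel.stepdays(n='103') ~> 1751-12-08
! cubby.recall(k='tupegas') ~> ToolError: no such key tupegas
! cubby.index() ~> [bralo, jema_arn, mezofos]
! cubby.purge(k='tupegas') ~> ToolError: no such key tupegas
! cubby.index() ~> [bralo, jema_arn, mezofos]

Answer: 1751-12-08
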